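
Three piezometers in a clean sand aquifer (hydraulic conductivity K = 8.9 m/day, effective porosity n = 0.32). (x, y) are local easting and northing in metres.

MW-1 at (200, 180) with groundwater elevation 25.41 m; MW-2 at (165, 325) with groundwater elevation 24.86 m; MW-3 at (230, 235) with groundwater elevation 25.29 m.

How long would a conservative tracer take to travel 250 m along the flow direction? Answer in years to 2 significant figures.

Differences from MW-1: to MW-2 (Δx, Δy, Δh) = (-35, 145, -0.55); to MW-3 = (30, 55, -0.12).
Determinant of the coordinate differences = (-35)·55 − 30·145 = -6275.
∂h/∂x = [(-0.55)·55 − (-0.12)·145] / -6275 = +0.002048
∂h/∂y = [(-35)·(-0.12) − 30·(-0.55)] / -6275 = -0.003299
|∇h| = √(0.002048² + -0.003299²) = 0.003883
Seepage velocity v = K·i/n = 8.9 × 0.003883 / 0.32 = 0.108 m/day.
t = 250 / 0.108 = 2315 days = 6.34 years.

6.3 years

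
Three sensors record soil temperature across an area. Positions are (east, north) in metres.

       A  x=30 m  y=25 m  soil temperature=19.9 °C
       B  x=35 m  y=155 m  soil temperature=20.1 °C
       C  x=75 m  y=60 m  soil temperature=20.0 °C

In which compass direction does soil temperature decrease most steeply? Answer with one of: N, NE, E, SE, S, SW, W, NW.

With T = a·x + b·y + c and A as origin, the differences give:
  5·a + 130·b = +0.2
  45·a + 35·b = +0.1
Eliminate b (×35 and ×130, subtract): -5675·a = -6.00 → a = ∂T/∂x = +0.001057
Back-substitute: b = ∂T/∂y = +0.001498.
Steepest decrease is along −∇f = (-0.001057 E, -0.001498 N) → southwest.

SW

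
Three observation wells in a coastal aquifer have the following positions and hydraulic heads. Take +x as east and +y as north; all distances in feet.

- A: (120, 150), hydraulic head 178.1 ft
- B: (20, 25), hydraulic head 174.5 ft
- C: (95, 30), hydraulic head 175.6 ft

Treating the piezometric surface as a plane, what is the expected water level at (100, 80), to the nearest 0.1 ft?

176.6 ft

With h = a·x + b·y + c and A as origin, the differences give:
  (-100)·a + (-125)·b = -3.6
  (-25)·a + (-120)·b = -2.5
Eliminate b (×(-120) and ×(-125), subtract): 8875·a = 119.50 → a = ∂h/∂x = +0.01346
Back-substitute: b = ∂h/∂y = +0.01803.
h(100, 80) = 178.1 + (+0.01346)·(-20) + (+0.01803)·(-70) = 178.1 -0.269 -1.262 = 176.569 ft.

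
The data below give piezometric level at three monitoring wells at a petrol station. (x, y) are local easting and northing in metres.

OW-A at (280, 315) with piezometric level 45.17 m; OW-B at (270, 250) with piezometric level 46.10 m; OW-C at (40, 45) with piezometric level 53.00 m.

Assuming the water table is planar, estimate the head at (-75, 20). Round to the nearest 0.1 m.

Taking OW-A as reference: OW-B−OW-A = (-10, -65, +0.93); OW-C−OW-A = (-240, -270, +7.83).
Determinant of the coordinate differences = (-10)·(-270) − (-240)·(-65) = -12900.
∂h/∂x = [(+0.93)·(-270) − (+7.83)·(-65)] / -12900 = -0.01999
∂h/∂y = [(-10)·(+7.83) − (-240)·(+0.93)] / -12900 = -0.01123
h(-75, 20) = 45.17 + (-0.01999)·(-355) + (-0.01123)·(-295) = 45.17 +7.096 +3.314 = 55.579 m.

55.6 m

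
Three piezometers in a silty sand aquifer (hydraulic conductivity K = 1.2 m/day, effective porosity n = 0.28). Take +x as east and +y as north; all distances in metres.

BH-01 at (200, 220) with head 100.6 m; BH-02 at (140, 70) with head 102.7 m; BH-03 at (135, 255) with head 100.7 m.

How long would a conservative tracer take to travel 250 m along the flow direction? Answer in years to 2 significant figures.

With h = a·x + b·y + c and BH-01 as origin, the differences give:
  (-60)·a + (-150)·b = +2.1
  (-65)·a + 35·b = +0.1
Eliminate b (×35 and ×(-150), subtract): -11850·a = 88.50 → a = ∂h/∂x = -0.007468
Back-substitute: b = ∂h/∂y = -0.01101.
|∇h| = √(-0.007468² + -0.01101²) = 0.0133
Seepage velocity v = K·i/n = 1.2 × 0.0133 / 0.28 = 0.057 m/day.
t = 250 / 0.057 = 4386 days = 12 years.

12 years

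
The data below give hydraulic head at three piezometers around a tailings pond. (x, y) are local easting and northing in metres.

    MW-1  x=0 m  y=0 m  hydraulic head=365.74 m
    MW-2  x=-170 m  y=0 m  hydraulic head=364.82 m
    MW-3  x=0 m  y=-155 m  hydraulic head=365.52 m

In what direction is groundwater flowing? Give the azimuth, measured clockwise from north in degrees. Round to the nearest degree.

∂h/∂x = (364.82 − 365.74) / (-170 − 0) = +0.005412
∂h/∂y = (365.52 − 365.74) / (-155 − 0) = +0.001419
Flow direction (−∇h) has components (-0.005412 E, -0.001419 N).
Azimuth = atan2(E, N) = atan2(-0.005412, -0.001419) = 255.3° ≈ 255°.

255°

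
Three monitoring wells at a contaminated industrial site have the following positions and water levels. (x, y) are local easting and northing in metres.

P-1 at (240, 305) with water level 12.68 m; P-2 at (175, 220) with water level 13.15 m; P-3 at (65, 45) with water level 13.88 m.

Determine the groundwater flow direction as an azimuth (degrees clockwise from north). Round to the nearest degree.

With h = a·x + b·y + c and P-1 as origin, the differences give:
  (-65)·a + (-85)·b = +0.47
  (-175)·a + (-260)·b = +1.20
Eliminate b (×(-260) and ×(-85), subtract): 2025·a = -20.200 → a = ∂h/∂x = -0.009975
Back-substitute: b = ∂h/∂y = +0.002099.
Flow direction (−∇h) has components (+0.009975 E, -0.002099 N).
Azimuth = atan2(E, N) = atan2(+0.009975, -0.002099) = 101.9° ≈ 102°.

102°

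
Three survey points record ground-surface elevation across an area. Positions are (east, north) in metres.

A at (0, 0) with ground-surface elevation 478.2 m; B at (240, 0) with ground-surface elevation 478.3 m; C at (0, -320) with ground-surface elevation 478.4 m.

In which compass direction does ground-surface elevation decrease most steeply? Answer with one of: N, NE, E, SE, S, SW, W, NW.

NW

∂z/∂x = (478.3 − 478.2) / (240 − 0) = +0.0004167
∂z/∂y = (478.4 − 478.2) / (-320 − 0) = -0.0006250
Steepest decrease is along −∇f = (-0.0004167 E, +0.0006250 N) → northwest.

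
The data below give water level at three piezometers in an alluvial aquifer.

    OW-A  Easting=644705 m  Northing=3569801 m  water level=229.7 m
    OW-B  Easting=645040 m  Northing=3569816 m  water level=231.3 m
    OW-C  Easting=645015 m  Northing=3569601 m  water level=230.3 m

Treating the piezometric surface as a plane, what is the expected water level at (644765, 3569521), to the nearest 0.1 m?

228.8 m

With h = a·x + b·y + c and OW-A as origin, the differences give:
  335·a + 15·b = +1.6
  310·a + (-200)·b = +0.6
Eliminate b (×(-200) and ×15, subtract): -71650·a = -329.00 → a = ∂h/∂x = +0.004592
Back-substitute: b = ∂h/∂y = +0.004117.
h(644765, 3569521) = 229.7 + (+0.004592)·(60) + (+0.004117)·(-280) = 229.7 +0.276 -1.153 = 228.823 m.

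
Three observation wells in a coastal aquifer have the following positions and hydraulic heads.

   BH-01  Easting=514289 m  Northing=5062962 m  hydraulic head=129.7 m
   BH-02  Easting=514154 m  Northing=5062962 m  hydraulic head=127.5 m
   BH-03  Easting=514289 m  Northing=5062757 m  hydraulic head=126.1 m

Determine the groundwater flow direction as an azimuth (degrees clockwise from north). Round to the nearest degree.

223°

∂h/∂x = (127.5 − 129.7) / (514154 − 514289) = +0.01630
∂h/∂y = (126.1 − 129.7) / (5062757 − 5062962) = +0.01756
Flow direction (−∇h) has components (-0.01630 E, -0.01756 N).
Azimuth = atan2(E, N) = atan2(-0.01630, -0.01756) = 222.9° ≈ 223°.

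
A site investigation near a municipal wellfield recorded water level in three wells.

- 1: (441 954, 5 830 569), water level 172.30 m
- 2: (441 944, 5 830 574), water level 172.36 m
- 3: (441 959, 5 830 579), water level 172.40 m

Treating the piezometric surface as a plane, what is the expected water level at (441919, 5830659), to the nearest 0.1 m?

With h = a·x + b·y + c and 1 as origin, the differences give:
  (-10)·a + 5·b = +0.06
  5·a + 10·b = +0.10
Eliminate b (×10 and ×5, subtract): -125·a = 0.100 → a = ∂h/∂x = -0.0008000
Back-substitute: b = ∂h/∂y = +0.01040.
h(441919, 5830659) = 172.30 + (-0.0008000)·(-35) + (+0.01040)·(90) = 172.30 +0.028 +0.936 = 173.264 m.

173.3 m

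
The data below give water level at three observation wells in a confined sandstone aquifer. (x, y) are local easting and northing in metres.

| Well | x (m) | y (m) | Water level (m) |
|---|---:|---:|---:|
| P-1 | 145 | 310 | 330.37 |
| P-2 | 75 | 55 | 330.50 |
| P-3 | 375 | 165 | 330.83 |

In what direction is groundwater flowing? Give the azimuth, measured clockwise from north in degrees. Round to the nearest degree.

302°

Taking P-1 as reference: P-2−P-1 = (-70, -255, +0.13); P-3−P-1 = (230, -145, +0.46).
Solve a·Δx + b·Δy = Δh: det = (-70)·(-145) − 230·(-255) = 68800.
∂h/∂x = [(+0.13)·(-145) − (+0.46)·(-255)] / 68800 = +0.001431
∂h/∂y = [(-70)·(+0.46) − 230·(+0.13)] / 68800 = -0.0009026
Flow direction (−∇h) has components (-0.001431 E, +0.0009026 N).
Azimuth = atan2(E, N) = atan2(-0.001431, +0.0009026) = 302.2° ≈ 302°.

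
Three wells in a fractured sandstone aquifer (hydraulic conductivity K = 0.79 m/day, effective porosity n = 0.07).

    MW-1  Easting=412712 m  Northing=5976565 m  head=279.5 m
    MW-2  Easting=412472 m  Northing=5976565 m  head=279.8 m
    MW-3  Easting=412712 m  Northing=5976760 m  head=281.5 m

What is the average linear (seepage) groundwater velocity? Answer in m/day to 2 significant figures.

0.12 m/day

∂h/∂x = (279.8 − 279.5) / (412472 − 412712) = -0.001250
∂h/∂y = (281.5 − 279.5) / (5976760 − 5976565) = +0.01026
|∇h| = √(-0.001250² + 0.01026²) = 0.01034
Seepage velocity v = K·i/n = 0.79 × 0.01034 / 0.07 = 0.1167 m/day.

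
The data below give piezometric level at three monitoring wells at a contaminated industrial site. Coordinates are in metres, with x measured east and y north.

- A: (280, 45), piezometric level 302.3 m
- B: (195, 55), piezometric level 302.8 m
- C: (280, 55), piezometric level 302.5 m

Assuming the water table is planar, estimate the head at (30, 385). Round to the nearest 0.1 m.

Taking A as reference: B−A = (-85, 10, +0.5); C−A = (0, 10, +0.2).
Determinant of the coordinate differences = (-85)·10 − 0·10 = -850.
∂h/∂x = [(+0.5)·10 − (+0.2)·10] / -850 = -0.003529
∂h/∂y = [(-85)·(+0.2) − 0·(+0.5)] / -850 = +0.02000
h(30, 385) = 302.3 + (-0.003529)·(-250) + (+0.02000)·(340) = 302.3 +0.882 +6.800 = 309.982 m.

310.0 m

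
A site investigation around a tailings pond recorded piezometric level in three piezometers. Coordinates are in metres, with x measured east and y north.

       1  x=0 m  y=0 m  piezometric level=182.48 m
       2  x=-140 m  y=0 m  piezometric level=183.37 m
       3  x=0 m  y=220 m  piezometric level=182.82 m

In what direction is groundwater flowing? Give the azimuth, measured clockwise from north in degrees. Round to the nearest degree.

∂h/∂x = (183.37 − 182.48) / (-140 − 0) = -0.006357
∂h/∂y = (182.82 − 182.48) / (220 − 0) = +0.001545
Flow direction (−∇h) has components (+0.006357 E, -0.001545 N).
Azimuth = atan2(E, N) = atan2(+0.006357, -0.001545) = 103.7° ≈ 104°.

104°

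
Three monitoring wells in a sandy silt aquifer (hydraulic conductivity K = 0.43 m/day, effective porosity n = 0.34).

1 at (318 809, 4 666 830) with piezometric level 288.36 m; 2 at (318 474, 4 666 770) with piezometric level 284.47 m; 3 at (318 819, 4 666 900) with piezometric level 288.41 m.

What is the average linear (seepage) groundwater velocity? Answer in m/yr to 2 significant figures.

Three-point gradient (reference 1): Δ to 2 = (-335, -60, -3.89), Δ to 3 = (10, 70, +0.05).
∂h/∂x = +0.01179, ∂h/∂y = -0.0009694 (det = -22850).
|∇h| = √(0.01179² + -0.0009694²) = 0.01183
Seepage velocity v = K·i/n = 0.43 × 0.01183 / 0.34 = 0.01496 m/day = 5.464 m/yr.

5.5 m/yr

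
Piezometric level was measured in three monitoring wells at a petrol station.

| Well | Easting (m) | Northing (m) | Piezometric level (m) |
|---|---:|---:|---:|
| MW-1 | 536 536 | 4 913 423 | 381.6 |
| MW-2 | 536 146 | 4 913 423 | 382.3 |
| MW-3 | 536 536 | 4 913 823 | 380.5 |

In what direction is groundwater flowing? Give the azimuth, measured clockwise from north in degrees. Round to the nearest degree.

∂h/∂x = (382.3 − 381.6) / (536146 − 536536) = -0.001795
∂h/∂y = (380.5 − 381.6) / (4913823 − 4913423) = -0.002750
Flow direction (−∇h) has components (+0.001795 E, +0.002750 N).
Azimuth = atan2(E, N) = atan2(+0.001795, +0.002750) = 33.1° ≈ 033°.

033°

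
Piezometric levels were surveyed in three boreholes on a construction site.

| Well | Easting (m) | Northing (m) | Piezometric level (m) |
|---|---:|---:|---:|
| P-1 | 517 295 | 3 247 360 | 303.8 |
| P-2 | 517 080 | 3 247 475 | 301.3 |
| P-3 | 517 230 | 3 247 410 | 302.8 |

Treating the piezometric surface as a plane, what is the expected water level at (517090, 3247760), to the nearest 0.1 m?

Taking P-1 as reference: P-2−P-1 = (-215, 115, -2.5); P-3−P-1 = (-65, 50, -1.0).
Solve a·Δx + b·Δy = Δh: det = (-215)·50 − (-65)·115 = -3275.
∂h/∂x = [(-2.5)·50 − (-1.0)·115] / -3275 = +0.003053
∂h/∂y = [(-215)·(-1.0) − (-65)·(-2.5)] / -3275 = -0.01603
h(517090, 3247760) = 303.8 + (+0.003053)·(-205) + (-0.01603)·(400) = 303.8 -0.626 -6.412 = 296.762 m.

296.8 m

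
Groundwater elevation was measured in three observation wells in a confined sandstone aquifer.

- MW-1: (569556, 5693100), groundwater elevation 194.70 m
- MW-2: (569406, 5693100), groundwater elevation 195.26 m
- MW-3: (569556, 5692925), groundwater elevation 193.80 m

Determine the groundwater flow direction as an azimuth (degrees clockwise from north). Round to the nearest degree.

144°

∂h/∂x = (195.26 − 194.70) / (569406 − 569556) = -0.003733
∂h/∂y = (193.80 − 194.70) / (5692925 − 5693100) = +0.005143
Flow direction (−∇h) has components (+0.003733 E, -0.005143 N).
Azimuth = atan2(E, N) = atan2(+0.003733, -0.005143) = 144.0° ≈ 144°.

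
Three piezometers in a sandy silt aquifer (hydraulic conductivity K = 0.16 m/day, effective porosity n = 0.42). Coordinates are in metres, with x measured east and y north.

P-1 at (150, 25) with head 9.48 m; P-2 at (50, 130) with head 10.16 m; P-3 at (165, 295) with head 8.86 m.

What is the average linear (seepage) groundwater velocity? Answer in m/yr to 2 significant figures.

Three-point gradient (reference P-1): Δ to P-2 = (-100, 105, +0.68), Δ to P-3 = (15, 270, -0.62).
∂h/∂x = -0.008703, ∂h/∂y = -0.001813 (det = -28575).
|∇h| = √(-0.008703² + -0.001813²) = 0.00889
Seepage velocity v = K·i/n = 0.16 × 0.00889 / 0.42 = 0.003387 m/day = 1.237 m/yr.

1.2 m/yr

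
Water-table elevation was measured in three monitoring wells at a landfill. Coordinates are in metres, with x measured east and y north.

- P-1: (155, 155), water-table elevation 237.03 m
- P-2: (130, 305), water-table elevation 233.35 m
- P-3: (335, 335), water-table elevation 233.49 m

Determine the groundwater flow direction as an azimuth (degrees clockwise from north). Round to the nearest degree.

350°

Differences from P-1: to P-2 (Δx, Δy, Δh) = (-25, 150, -3.68); to P-3 = (180, 180, -3.54).
Solve a·Δx + b·Δy = Δh: det = (-25)·180 − 180·150 = -31500.
∂h/∂x = [(-3.68)·180 − (-3.54)·150] / -31500 = +0.004171
∂h/∂y = [(-25)·(-3.54) − 180·(-3.68)] / -31500 = -0.02384
Flow direction (−∇h) has components (-0.004171 E, +0.02384 N).
Azimuth = atan2(E, N) = atan2(-0.004171, +0.02384) = 350.1° ≈ 350°.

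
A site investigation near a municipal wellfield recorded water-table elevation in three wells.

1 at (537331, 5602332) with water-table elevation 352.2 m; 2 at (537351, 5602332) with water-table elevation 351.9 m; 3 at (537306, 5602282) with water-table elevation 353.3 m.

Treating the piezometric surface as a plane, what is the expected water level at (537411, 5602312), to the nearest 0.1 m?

351.3 m

With h = a·x + b·y + c and 1 as origin, the differences give:
  20·a + 0·b = -0.3
  (-25)·a + (-50)·b = +1.1
Eliminate b (×(-50) and ×0, subtract): -1000·a = 15.00 → a = ∂h/∂x = -0.01500
Back-substitute: b = ∂h/∂y = -0.01450.
h(537411, 5602312) = 352.2 + (-0.01500)·(80) + (-0.01450)·(-20) = 352.2 -1.200 +0.290 = 351.290 m.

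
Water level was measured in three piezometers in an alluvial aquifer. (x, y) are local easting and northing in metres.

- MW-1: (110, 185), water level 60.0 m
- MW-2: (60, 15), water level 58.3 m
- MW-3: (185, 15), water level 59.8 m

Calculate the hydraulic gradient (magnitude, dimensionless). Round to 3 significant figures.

With h = a·x + b·y + c and MW-1 as origin, the differences give:
  (-50)·a + (-170)·b = -1.7
  75·a + (-170)·b = -0.2
Eliminate b (×(-170) and ×(-170), subtract): 21250·a = 255.00 → a = ∂h/∂x = +0.01200
Back-substitute: b = ∂h/∂y = +0.006471.
|∇h| = √(0.01200² + 0.006471²) = 0.01363

0.0136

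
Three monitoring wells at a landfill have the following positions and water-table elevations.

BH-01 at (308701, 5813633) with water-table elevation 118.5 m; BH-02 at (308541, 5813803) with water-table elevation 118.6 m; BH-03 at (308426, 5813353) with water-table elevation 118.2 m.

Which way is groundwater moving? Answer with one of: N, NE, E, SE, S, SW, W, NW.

With h = a·x + b·y + c and BH-01 as origin, the differences give:
  (-160)·a + 170·b = +0.1
  (-275)·a + (-280)·b = -0.3
Eliminate b (×(-280) and ×170, subtract): 91550·a = 23.00 → a = ∂h/∂x = +0.0002512
Back-substitute: b = ∂h/∂y = +0.0008247.
Flow = −∇h = (-0.0002512 east, -0.0008247 north), which points south.

S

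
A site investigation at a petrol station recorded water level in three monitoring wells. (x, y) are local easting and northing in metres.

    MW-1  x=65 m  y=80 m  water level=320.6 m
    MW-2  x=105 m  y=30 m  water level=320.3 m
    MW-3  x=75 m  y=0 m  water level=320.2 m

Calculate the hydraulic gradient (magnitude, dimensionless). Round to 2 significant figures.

0.0050

Three-point gradient (reference MW-1): Δ to MW-2 = (40, -50, -0.3), Δ to MW-3 = (10, -80, -0.4).
∂h/∂x = -0.001481, ∂h/∂y = +0.004815 (det = -2700).
|∇h| = √(-0.001481² + 0.004815²) = 0.005038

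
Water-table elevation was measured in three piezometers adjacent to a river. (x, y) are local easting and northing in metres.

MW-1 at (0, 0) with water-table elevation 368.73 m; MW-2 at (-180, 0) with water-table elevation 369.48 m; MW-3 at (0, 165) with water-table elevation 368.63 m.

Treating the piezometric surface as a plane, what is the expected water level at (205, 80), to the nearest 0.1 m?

367.8 m

∂h/∂x = (369.48 − 368.73) / (-180 − 0) = -0.004167
∂h/∂y = (368.63 − 368.73) / (165 − 0) = -0.0006061
h(205, 80) = 368.73 + (-0.004167)·(205) + (-0.0006061)·(80) = 368.73 -0.854 -0.048 = 367.827 m.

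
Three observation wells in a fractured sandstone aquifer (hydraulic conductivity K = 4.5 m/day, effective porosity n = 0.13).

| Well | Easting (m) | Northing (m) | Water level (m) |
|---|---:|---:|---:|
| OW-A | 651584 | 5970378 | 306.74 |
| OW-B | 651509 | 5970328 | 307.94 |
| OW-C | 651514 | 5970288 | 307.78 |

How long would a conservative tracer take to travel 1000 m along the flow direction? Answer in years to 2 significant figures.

Differences from OW-A: to OW-B (Δx, Δy, Δh) = (-75, -50, +1.20); to OW-C = (-70, -90, +1.04).
Determinant of the coordinate differences = (-75)·(-90) − (-70)·(-50) = 3250.
∂h/∂x = [(+1.20)·(-90) − (+1.04)·(-50)] / 3250 = -0.01723
∂h/∂y = [(-75)·(+1.04) − (-70)·(+1.20)] / 3250 = +0.001846
|∇h| = √(-0.01723² + 0.001846²) = 0.01733
Seepage velocity v = K·i/n = 4.5 × 0.01733 / 0.13 = 0.5999 m/day.
t = 1000 / 0.5999 = 1667 days = 4.56 years.

4.6 years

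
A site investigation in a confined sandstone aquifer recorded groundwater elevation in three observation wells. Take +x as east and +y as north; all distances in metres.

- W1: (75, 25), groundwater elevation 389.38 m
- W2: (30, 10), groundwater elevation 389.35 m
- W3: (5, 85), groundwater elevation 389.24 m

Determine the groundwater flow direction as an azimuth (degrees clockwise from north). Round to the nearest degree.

317°

With h = a·x + b·y + c and W1 as origin, the differences give:
  (-45)·a + (-15)·b = -0.03
  (-70)·a + 60·b = -0.14
Eliminate b (×60 and ×(-15), subtract): -3750·a = -3.900 → a = ∂h/∂x = +0.001040
Back-substitute: b = ∂h/∂y = -0.001120.
Flow direction (−∇h) has components (-0.001040 E, +0.001120 N).
Azimuth = atan2(E, N) = atan2(-0.001040, +0.001120) = 317.1° ≈ 317°.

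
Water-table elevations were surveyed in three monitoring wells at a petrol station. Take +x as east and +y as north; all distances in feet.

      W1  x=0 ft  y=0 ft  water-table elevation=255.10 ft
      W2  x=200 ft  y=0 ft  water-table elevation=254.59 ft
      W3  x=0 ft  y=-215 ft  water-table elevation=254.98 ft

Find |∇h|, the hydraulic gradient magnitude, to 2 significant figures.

∂h/∂x = (254.59 − 255.10) / (200 − 0) = -0.002550
∂h/∂y = (254.98 − 255.10) / (-215 − 0) = +0.0005581
|∇h| = √(-0.002550² + 0.0005581²) = 0.00261

0.0026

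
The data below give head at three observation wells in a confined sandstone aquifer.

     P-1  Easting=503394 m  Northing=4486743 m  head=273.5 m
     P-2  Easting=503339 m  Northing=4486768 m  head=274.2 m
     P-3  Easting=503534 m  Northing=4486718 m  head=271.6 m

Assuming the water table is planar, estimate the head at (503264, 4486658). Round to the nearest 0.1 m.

Differences from P-1: to P-2 (Δx, Δy, Δh) = (-55, 25, +0.7); to P-3 = (140, -25, -1.9).
Determinant of the coordinate differences = (-55)·(-25) − 140·25 = -2125.
∂h/∂x = [(+0.7)·(-25) − (-1.9)·25] / -2125 = -0.01412
∂h/∂y = [(-55)·(-1.9) − 140·(+0.7)] / -2125 = -0.003059
h(503264, 4486658) = 273.5 + (-0.01412)·(-130) + (-0.003059)·(-85) = 273.5 +1.835 +0.260 = 275.595 m.

275.6 m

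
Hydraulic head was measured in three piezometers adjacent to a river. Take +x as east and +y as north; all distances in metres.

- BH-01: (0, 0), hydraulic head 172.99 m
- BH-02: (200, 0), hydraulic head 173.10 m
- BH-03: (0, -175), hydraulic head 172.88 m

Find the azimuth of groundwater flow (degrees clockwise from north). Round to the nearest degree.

221°

∂h/∂x = (173.10 − 172.99) / (200 − 0) = +0.0005500
∂h/∂y = (172.88 − 172.99) / (-175 − 0) = +0.0006286
Flow direction (−∇h) has components (-0.0005500 E, -0.0006286 N).
Azimuth = atan2(E, N) = atan2(-0.0005500, -0.0006286) = 221.2° ≈ 221°.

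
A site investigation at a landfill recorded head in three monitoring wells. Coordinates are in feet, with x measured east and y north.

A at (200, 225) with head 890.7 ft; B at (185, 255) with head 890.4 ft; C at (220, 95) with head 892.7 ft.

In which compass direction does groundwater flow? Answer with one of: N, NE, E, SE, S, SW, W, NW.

NE

Taking A as reference: B−A = (-15, 30, -0.3); C−A = (20, -130, +2.0).
Solve a·Δx + b·Δy = Δh: det = (-15)·(-130) − 20·30 = 1350.
∂h/∂x = [(-0.3)·(-130) − (+2.0)·30] / 1350 = -0.01556
∂h/∂y = [(-15)·(+2.0) − 20·(-0.3)] / 1350 = -0.01778
Flow = −∇h = (+0.01556 east, +0.01778 north), which points northeast.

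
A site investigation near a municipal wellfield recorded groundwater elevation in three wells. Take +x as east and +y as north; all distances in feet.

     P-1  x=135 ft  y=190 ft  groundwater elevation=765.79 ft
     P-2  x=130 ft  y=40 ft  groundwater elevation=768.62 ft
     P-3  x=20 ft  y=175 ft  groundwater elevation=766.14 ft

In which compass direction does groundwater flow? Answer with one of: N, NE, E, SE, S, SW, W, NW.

N

Taking P-1 as reference: P-2−P-1 = (-5, -150, +2.83); P-3−P-1 = (-115, -15, +0.35).
Solve a·Δx + b·Δy = Δh: det = (-5)·(-15) − (-115)·(-150) = -17175.
∂h/∂x = [(+2.83)·(-15) − (+0.35)·(-150)] / -17175 = -0.0005852
∂h/∂y = [(-5)·(+0.35) − (-115)·(+2.83)] / -17175 = -0.01885
Flow = −∇h = (+0.0005852 east, +0.01885 north), which points north.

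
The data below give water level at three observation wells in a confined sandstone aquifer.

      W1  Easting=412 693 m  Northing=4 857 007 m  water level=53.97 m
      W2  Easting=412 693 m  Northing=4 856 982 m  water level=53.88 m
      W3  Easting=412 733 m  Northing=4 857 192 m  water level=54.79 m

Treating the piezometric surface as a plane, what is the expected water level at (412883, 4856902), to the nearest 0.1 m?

54.3 m

Taking W1 as reference: W2−W1 = (0, -25, -0.09); W3−W1 = (40, 185, +0.82).
Solve a·Δx + b·Δy = Δh: det = 0·185 − 40·(-25) = 1000.
∂h/∂x = [(-0.09)·185 − (+0.82)·(-25)] / 1000 = +0.003850
∂h/∂y = [0·(+0.82) − 40·(-0.09)] / 1000 = +0.003600
h(412883, 4856902) = 53.97 + (+0.003850)·(190) + (+0.003600)·(-105) = 53.97 +0.732 -0.378 = 54.324 m.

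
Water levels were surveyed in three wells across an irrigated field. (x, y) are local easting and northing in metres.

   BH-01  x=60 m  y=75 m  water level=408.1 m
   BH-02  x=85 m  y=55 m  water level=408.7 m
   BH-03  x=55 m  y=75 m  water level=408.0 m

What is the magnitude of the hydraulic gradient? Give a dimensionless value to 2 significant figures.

0.021

Three-point gradient (reference BH-01): Δ to BH-02 = (25, -20, +0.6), Δ to BH-03 = (-5, 0, -0.1).
∂h/∂x = +0.02000, ∂h/∂y = -0.005000 (det = -100).
|∇h| = √(0.02000² + -0.005000²) = 0.02062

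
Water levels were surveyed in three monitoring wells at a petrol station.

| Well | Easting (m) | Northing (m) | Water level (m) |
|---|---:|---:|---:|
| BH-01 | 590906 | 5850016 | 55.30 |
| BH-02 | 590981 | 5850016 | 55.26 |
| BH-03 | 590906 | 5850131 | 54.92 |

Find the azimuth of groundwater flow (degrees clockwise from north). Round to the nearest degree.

009°

∂h/∂x = (55.26 − 55.30) / (590981 − 590906) = -0.0005333
∂h/∂y = (54.92 − 55.30) / (5850131 − 5850016) = -0.003304
Flow direction (−∇h) has components (+0.0005333 E, +0.003304 N).
Azimuth = atan2(E, N) = atan2(+0.0005333, +0.003304) = 9.2° ≈ 009°.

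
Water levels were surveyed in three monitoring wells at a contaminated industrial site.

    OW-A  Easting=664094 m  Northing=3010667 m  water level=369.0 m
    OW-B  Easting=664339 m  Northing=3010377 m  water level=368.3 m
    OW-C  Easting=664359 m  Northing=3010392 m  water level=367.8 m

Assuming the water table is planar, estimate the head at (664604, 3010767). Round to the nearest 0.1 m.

359.5 m

Differences from OW-A: to OW-B (Δx, Δy, Δh) = (245, -290, -0.7); to OW-C = (265, -275, -1.2).
Solve a·Δx + b·Δy = Δh: det = 245·(-275) − 265·(-290) = 9475.
∂h/∂x = [(-0.7)·(-275) − (-1.2)·(-290)] / 9475 = -0.01641
∂h/∂y = [245·(-1.2) − 265·(-0.7)] / 9475 = -0.01145
h(664604, 3010767) = 369.0 + (-0.01641)·(510) + (-0.01145)·(100) = 369.0 -8.370 -1.145 = 359.485 m.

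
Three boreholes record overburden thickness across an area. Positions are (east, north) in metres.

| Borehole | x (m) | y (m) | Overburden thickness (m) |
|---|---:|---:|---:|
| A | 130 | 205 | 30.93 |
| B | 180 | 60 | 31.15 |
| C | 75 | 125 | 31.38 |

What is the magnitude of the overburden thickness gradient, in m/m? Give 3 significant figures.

0.00492 m/m

Differences from A: to B (Δx, Δy, Δh) = (50, -145, +0.22); to C = (-55, -80, +0.45).
Solve a·Δx + b·Δy = Δd: det = 50·(-80) − (-55)·(-145) = -11975.
∂d/∂x = [(+0.22)·(-80) − (+0.45)·(-145)] / -11975 = -0.003979
∂d/∂y = [50·(+0.45) − (-55)·(+0.22)] / -11975 = -0.002889
|∇f| = √(-0.003979² + -0.002889²) = 0.004917 m/m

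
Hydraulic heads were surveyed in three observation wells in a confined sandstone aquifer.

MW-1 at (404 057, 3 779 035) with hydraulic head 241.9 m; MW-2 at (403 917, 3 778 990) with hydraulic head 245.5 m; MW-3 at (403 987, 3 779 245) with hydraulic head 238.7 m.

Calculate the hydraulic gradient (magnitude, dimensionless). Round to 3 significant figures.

With h = a·x + b·y + c and MW-1 as origin, the differences give:
  (-140)·a + (-45)·b = +3.6
  (-70)·a + 210·b = -3.2
Eliminate b (×210 and ×(-45), subtract): -32550·a = 612.00 → a = ∂h/∂x = -0.01880
Back-substitute: b = ∂h/∂y = -0.02151.
|∇h| = √(-0.01880² + -0.02151²) = 0.02857

0.0286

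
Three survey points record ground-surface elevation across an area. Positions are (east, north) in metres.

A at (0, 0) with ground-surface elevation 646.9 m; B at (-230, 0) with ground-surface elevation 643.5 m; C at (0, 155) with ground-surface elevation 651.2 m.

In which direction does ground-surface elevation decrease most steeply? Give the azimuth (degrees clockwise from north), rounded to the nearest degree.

208°

∂z/∂x = (643.5 − 646.9) / (-230 − 0) = +0.01478
∂z/∂y = (651.2 − 646.9) / (155 − 0) = +0.02774
Steepest decrease is along −∇f: components (-0.01478 E, -0.02774 N).
Azimuth = atan2(-0.01478, -0.02774) = 208.1° ≈ 208°.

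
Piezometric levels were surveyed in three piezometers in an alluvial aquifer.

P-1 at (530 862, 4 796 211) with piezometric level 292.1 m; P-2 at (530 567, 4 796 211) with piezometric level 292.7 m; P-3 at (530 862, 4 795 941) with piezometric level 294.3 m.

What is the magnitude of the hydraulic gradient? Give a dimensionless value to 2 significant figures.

∂h/∂x = (292.7 − 292.1) / (530567 − 530862) = -0.002034
∂h/∂y = (294.3 − 292.1) / (4795941 − 4796211) = -0.008148
|∇h| = √(-0.002034² + -0.008148²) = 0.008398

0.0084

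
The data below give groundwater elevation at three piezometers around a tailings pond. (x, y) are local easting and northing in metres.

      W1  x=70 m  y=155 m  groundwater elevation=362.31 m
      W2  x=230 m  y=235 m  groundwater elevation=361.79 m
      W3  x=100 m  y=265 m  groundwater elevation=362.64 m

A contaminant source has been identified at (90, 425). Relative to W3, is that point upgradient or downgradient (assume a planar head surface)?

Differences from W1: to W2 (Δx, Δy, Δh) = (160, 80, -0.52); to W3 = (30, 110, +0.33).
Solve a·Δx + b·Δy = Δh: det = 160·110 − 30·80 = 15200.
∂h/∂x = [(-0.52)·110 − (+0.33)·80] / 15200 = -0.005500
∂h/∂y = [160·(+0.33) − 30·(-0.52)] / 15200 = +0.004500
Head at (90, 425) = 362.31 + (-0.005500)·(20) + (+0.004500)·(270) = 363.41 m.
That is higher than the 362.64 m at W3, so the point is upgradient.

upgradient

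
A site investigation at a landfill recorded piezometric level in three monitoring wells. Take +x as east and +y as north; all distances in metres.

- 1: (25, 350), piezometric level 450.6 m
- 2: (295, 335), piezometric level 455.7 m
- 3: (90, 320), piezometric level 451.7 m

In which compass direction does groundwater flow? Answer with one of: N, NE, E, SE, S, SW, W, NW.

With h = a·x + b·y + c and 1 as origin, the differences give:
  270·a + (-15)·b = +5.1
  65·a + (-30)·b = +1.1
Eliminate b (×(-30) and ×(-15), subtract): -7125·a = -136.50 → a = ∂h/∂x = +0.01916
Back-substitute: b = ∂h/∂y = +0.004842.
Flow = −∇h = (-0.01916 east, -0.004842 north), which points west.

W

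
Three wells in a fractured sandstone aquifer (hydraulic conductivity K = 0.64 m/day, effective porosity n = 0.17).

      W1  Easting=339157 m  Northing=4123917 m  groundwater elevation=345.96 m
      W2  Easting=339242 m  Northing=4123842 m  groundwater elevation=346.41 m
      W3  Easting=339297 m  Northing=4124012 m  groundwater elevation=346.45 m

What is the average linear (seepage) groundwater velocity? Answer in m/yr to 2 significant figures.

6.1 m/yr

Differences from W1: to W2 (Δx, Δy, Δh) = (85, -75, +0.45); to W3 = (140, 95, +0.49).
Solve a·Δx + b·Δy = Δh: det = 85·95 − 140·(-75) = 18575.
∂h/∂x = [(+0.45)·95 − (+0.49)·(-75)] / 18575 = +0.004280
∂h/∂y = [85·(+0.49) − 140·(+0.45)] / 18575 = -0.001149
|∇h| = √(0.004280² + -0.001149²) = 0.004432
Seepage velocity v = K·i/n = 0.64 × 0.004432 / 0.17 = 0.01669 m/day = 6.096 m/yr.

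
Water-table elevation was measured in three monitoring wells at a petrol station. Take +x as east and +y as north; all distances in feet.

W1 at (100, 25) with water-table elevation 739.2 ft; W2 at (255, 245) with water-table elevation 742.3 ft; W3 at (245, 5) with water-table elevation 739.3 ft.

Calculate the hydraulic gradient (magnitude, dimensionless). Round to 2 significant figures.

0.013

Taking W1 as reference: W2−W1 = (155, 220, +3.1); W3−W1 = (145, -20, +0.1).
Determinant of the coordinate differences = 155·(-20) − 145·220 = -35000.
∂h/∂x = [(+3.1)·(-20) − (+0.1)·220] / -35000 = +0.002400
∂h/∂y = [155·(+0.1) − 145·(+3.1)] / -35000 = +0.01240
|∇h| = √(0.002400² + 0.01240²) = 0.01263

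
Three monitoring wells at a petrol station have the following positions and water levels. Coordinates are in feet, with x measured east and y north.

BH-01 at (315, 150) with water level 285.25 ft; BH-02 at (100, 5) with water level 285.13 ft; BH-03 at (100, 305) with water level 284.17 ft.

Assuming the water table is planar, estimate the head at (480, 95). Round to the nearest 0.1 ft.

Three-point gradient (reference BH-01): Δ to BH-02 = (-215, -145, -0.12), Δ to BH-03 = (-215, 155, -1.08).
∂h/∂x = +0.002716, ∂h/∂y = -0.003200 (det = -64500).
h(480, 95) = 285.25 + (+0.002716)·(165) + (-0.003200)·(-55) = 285.25 +0.448 +0.176 = 285.874 ft.

285.9 ft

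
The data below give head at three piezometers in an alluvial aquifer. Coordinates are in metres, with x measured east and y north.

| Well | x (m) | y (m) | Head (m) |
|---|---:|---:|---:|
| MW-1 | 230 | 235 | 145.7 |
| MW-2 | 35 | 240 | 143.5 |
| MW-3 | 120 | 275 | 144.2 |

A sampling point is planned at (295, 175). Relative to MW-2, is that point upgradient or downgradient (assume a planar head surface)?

upgradient

Three-point gradient (reference MW-1): Δ to MW-2 = (-195, 5, -2.2), Δ to MW-3 = (-110, 40, -1.5).
∂h/∂x = +0.01110, ∂h/∂y = -0.006966 (det = -7250).
Head at (295, 175) = 145.7 + (+0.01110)·(65) + (-0.006966)·(-60) = 146.84 m.
That is higher than the 143.5 m at MW-2, so the point is upgradient.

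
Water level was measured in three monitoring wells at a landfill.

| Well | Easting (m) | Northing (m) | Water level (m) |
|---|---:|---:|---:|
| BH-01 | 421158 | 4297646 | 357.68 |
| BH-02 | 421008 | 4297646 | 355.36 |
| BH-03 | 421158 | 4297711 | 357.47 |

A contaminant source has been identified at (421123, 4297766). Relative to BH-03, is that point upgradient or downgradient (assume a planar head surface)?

downgradient

∂h/∂x = (355.36 − 357.68) / (421008 − 421158) = +0.01547
∂h/∂y = (357.47 − 357.68) / (4297711 − 4297646) = -0.003231
Head at (421123, 4297766) = 357.68 + (+0.01547)·(-35) + (-0.003231)·(120) = 356.75 m.
That is lower than the 357.47 m at BH-03, so the point is downgradient.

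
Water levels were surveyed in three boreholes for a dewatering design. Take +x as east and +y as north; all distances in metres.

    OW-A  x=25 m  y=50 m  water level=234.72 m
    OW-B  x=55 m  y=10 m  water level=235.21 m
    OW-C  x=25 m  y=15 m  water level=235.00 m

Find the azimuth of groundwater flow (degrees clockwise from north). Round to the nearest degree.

325°

Differences from OW-A: to OW-B (Δx, Δy, Δh) = (30, -40, +0.49); to OW-C = (0, -35, +0.28).
Solve a·Δx + b·Δy = Δh: det = 30·(-35) − 0·(-40) = -1050.
∂h/∂x = [(+0.49)·(-35) − (+0.28)·(-40)] / -1050 = +0.005667
∂h/∂y = [30·(+0.28) − 0·(+0.49)] / -1050 = -0.008000
Flow direction (−∇h) has components (-0.005667 E, +0.008000 N).
Azimuth = atan2(E, N) = atan2(-0.005667, +0.008000) = 324.7° ≈ 325°.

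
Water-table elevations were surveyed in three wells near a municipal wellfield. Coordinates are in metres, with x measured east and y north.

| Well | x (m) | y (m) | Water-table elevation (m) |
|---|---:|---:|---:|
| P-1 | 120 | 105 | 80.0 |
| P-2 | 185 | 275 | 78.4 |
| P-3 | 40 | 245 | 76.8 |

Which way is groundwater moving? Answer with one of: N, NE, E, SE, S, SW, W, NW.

Differences from P-1: to P-2 (Δx, Δy, Δh) = (65, 170, -1.6); to P-3 = (-80, 140, -3.2).
Solve a·Δx + b·Δy = Δh: det = 65·140 − (-80)·170 = 22700.
∂h/∂x = [(-1.6)·140 − (-3.2)·170] / 22700 = +0.01410
∂h/∂y = [65·(-3.2) − (-80)·(-1.6)] / 22700 = -0.01480
Flow = −∇h = (-0.01410 east, +0.01480 north), which points northwest.

NW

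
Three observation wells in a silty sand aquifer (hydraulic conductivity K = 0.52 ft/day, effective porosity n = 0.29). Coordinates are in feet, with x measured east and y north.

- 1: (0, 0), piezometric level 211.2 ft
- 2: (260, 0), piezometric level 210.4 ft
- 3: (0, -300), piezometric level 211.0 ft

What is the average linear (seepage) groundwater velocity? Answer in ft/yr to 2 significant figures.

2.1 ft/yr

∂h/∂x = (210.4 − 211.2) / (260 − 0) = -0.003077
∂h/∂y = (211.0 − 211.2) / (-300 − 0) = +0.0006667
|∇h| = √(-0.003077² + 0.0006667²) = 0.003148
Seepage velocity v = K·i/n = 0.52 × 0.003148 / 0.29 = 0.005645 ft/day = 2.062 ft/yr.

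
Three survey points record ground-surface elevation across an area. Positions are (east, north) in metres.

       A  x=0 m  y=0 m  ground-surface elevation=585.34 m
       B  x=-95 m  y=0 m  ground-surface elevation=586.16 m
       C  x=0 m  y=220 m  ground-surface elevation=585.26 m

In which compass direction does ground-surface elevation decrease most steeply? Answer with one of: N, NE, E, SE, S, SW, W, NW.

E

∂z/∂x = (586.16 − 585.34) / (-95 − 0) = -0.008632
∂z/∂y = (585.26 − 585.34) / (220 − 0) = -0.0003636
Steepest decrease is along −∇f = (+0.008632 E, +0.0003636 N) → east.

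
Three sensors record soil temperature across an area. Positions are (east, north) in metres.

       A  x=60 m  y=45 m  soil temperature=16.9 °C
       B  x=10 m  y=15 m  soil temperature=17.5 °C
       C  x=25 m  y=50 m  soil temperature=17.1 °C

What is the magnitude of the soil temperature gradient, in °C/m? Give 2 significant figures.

0.011 °C/m

Differences from A: to B (Δx, Δy, Δh) = (-50, -30, +0.6); to C = (-35, 5, +0.2).
Solve a·Δx + b·Δy = ΔT: det = (-50)·5 − (-35)·(-30) = -1300.
∂T/∂x = [(+0.6)·5 − (+0.2)·(-30)] / -1300 = -0.006923
∂T/∂y = [(-50)·(+0.2) − (-35)·(+0.6)] / -1300 = -0.008462
|∇f| = √(-0.006923² + -0.008462²) = 0.01093 °C/m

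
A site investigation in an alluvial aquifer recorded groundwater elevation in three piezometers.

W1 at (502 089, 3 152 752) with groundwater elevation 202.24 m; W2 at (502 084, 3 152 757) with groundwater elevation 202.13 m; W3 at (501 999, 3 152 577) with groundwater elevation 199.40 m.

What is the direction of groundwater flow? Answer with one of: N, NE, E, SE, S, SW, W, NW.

Differences from W1: to W2 (Δx, Δy, Δh) = (-5, 5, -0.11); to W3 = (-90, -175, -2.84).
Solve a·Δx + b·Δy = Δh: det = (-5)·(-175) − (-90)·5 = 1325.
∂h/∂x = [(-0.11)·(-175) − (-2.84)·5] / 1325 = +0.02525
∂h/∂y = [(-5)·(-2.84) − (-90)·(-0.11)] / 1325 = +0.003245
Flow = −∇h = (-0.02525 east, -0.003245 north), which points west.

W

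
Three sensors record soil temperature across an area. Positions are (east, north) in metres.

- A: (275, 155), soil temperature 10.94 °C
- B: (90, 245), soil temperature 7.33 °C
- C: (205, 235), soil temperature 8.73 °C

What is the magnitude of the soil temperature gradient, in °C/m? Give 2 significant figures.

Taking A as reference: B−A = (-185, 90, -3.61); C−A = (-70, 80, -2.21).
Determinant of the coordinate differences = (-185)·80 − (-70)·90 = -8500.
∂T/∂x = [(-3.61)·80 − (-2.21)·90] / -8500 = +0.01058
∂T/∂y = [(-185)·(-2.21) − (-70)·(-3.61)] / -8500 = -0.01837
|∇f| = √(0.01058² + -0.01837²) = 0.0212 °C/m

0.021 °C/m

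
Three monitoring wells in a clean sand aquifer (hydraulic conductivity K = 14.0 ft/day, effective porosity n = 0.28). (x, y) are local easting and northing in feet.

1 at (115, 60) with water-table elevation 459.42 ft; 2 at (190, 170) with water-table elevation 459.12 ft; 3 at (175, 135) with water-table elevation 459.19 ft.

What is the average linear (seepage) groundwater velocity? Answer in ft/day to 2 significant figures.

With h = a·x + b·y + c and 1 as origin, the differences give:
  75·a + 110·b = -0.30
  60·a + 75·b = -0.23
Eliminate b (×75 and ×110, subtract): -975·a = 2.800 → a = ∂h/∂x = -0.002872
Back-substitute: b = ∂h/∂y = -0.0007692.
|∇h| = √(-0.002872² + -0.0007692²) = 0.002973
Seepage velocity v = K·i/n = 14.0 × 0.002973 / 0.28 = 0.1486 ft/day.

0.15 ft/day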